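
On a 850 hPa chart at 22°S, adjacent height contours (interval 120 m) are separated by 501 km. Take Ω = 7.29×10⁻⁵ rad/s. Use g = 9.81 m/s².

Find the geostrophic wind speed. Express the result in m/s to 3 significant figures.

43.0 m/s

Coriolis parameter at 22°S:
f = 2Ω sin φ = 2 × 7.29×10⁻⁵ × sin 22° = 5.46×10⁻⁵ s⁻¹
Height gradient: |∂Z/∂n| = 120 m / 501000 m = 2.40×10⁻⁴
On a pressure surface, geostrophic balance gives V_g = (g/f)|∂Z/∂n|:
V_g = 9.81 × 2.40×10⁻⁴ / 5.46×10⁻⁵ = 43.0 m/s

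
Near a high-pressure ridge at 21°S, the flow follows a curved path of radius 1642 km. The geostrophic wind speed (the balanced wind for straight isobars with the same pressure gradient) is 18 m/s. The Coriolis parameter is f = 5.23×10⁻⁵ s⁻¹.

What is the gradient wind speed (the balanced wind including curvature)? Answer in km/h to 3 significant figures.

92.4 km/h

Around a high, pressure-gradient force acts outward with centrifugal, so Coriolis balances both:
fV = (1/ρ)|∂P/∂n| + V²/R  →  V² − fR·V + fR·V_g = 0
With fR = 5.23×10⁻⁵ × 1642×10³ m = 85.9 m/s:
V = [fR − √((fR)² − 4 fR V_g)]/2 = [85.9 − √(85.9² − 4×85.9×18)]/2 = 25.7 m/s
Supergeostrophic (V > V_g = 18 m/s), as expected around a high.
Converting: 25.7 m/s × 3.6 = 92.4 km/h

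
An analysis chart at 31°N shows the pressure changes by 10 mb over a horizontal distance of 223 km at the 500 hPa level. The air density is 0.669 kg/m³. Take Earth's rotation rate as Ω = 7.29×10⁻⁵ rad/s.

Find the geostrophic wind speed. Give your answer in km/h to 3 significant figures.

Coriolis parameter at 31°N:
f = 2Ω sin φ = 2 × 7.29×10⁻⁵ × sin 31° = 7.51×10⁻⁵ s⁻¹
Pressure gradient: |∂P/∂n| = 1000 Pa / 223000 m = 4.48×10⁻³ Pa/m
Geostrophic balance (pressure-gradient force = Coriolis force):
V_g = (1/(fρ)) |∂P/∂n| = 4.48×10⁻³ / (7.51×10⁻⁵ × 0.669) = 89.3 m/s
Converting: 89.3 m/s × 3.6 = 321 km/h

321 km/h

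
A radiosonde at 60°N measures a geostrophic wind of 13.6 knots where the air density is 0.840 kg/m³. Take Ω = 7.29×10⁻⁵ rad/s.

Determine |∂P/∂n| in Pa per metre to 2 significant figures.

7.4×10⁻⁴ Pa/m

Coriolis parameter at 60°N:
f = 2Ω sin φ = 2 × 7.29×10⁻⁵ × sin 60° = 1.26×10⁻⁴ s⁻¹
Wind speed in SI: 13.6 knots = 7.00 m/s
Geostrophic balance rearranged: |∂P/∂n| = f ρ V_g
|∂P/∂n| = 1.26×10⁻⁴ × 0.840 × 7.00 = 7.42×10⁻⁴ Pa/m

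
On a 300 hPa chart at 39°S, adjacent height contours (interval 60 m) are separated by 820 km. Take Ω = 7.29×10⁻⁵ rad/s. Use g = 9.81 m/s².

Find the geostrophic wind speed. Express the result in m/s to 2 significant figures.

7.8 m/s

Coriolis parameter at 39°S:
f = 2Ω sin φ = 2 × 7.29×10⁻⁵ × sin 39° = 9.18×10⁻⁵ s⁻¹
Height gradient: |∂Z/∂n| = 60 m / 820000 m = 7.32×10⁻⁵
On a pressure surface, geostrophic balance gives V_g = (g/f)|∂Z/∂n|:
V_g = 9.81 × 7.32×10⁻⁵ / 9.18×10⁻⁵ = 7.82 m/s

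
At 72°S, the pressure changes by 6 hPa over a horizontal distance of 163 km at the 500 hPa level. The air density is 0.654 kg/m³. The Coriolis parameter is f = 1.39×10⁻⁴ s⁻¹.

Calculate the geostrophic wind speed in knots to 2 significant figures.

Pressure gradient: |∂P/∂n| = 600 Pa / 163000 m = 3.68×10⁻³ Pa/m
Geostrophic balance (pressure-gradient force = Coriolis force):
V_g = (1/(fρ)) |∂P/∂n| = 3.68×10⁻³ / (1.39×10⁻⁴ × 0.654) = 40.5 m/s
Converting: 40.5 m/s × 1.944 = 79 knots

79 knots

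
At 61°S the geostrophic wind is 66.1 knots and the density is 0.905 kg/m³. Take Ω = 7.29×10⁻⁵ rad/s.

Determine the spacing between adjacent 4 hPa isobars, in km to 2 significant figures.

100 km

Coriolis parameter at 61°S:
f = 2Ω sin φ = 2 × 7.29×10⁻⁵ × sin 61° = 1.28×10⁻⁴ s⁻¹
Wind speed in SI: 66.1 knots = 34.0 m/s
Geostrophic balance rearranged: |∂P/∂n| = f ρ V_g
|∂P/∂n| = 1.28×10⁻⁴ × 0.905 × 34.0 = 3.92×10⁻³ Pa/m
Isobar spacing: Δn = ΔP/|∂P/∂n| = 400 Pa / 3.92×10⁻³ Pa/m = 101928 m ≈ 100 km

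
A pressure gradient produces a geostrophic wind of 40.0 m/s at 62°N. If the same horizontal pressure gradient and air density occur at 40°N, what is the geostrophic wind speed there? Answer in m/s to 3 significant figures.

54.9 m/s

With the same pressure gradient and density, V_g ∝ 1/f ∝ 1/sin φ.
V₂ = V₁ · sin φ₁ / sin φ₂ = 40.0 × sin 62° / sin 40°
V₂ = 40.0 × 0.8829/0.6428 = 54.9 m/s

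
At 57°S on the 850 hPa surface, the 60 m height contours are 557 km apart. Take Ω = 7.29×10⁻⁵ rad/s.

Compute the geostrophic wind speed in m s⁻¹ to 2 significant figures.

8.6 m s⁻¹

Coriolis parameter at 57°S:
f = 2Ω sin φ = 2 × 7.29×10⁻⁵ × sin 57° = 1.22×10⁻⁴ s⁻¹
Height gradient: |∂Z/∂n| = 60 m / 557000 m = 1.08×10⁻⁴
On a pressure surface, geostrophic balance gives V_g = (g/f)|∂Z/∂n|:
V_g = 9.81 × 1.08×10⁻⁴ / 1.22×10⁻⁴ = 8.64 m/s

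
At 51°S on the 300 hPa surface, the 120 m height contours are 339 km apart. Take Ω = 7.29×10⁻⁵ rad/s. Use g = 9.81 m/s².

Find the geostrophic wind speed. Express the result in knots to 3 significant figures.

59.6 knots

Coriolis parameter at 51°S:
f = 2Ω sin φ = 2 × 7.29×10⁻⁵ × sin 51° = 1.13×10⁻⁴ s⁻¹
Height gradient: |∂Z/∂n| = 120 m / 339000 m = 3.54×10⁻⁴
On a pressure surface, geostrophic balance gives V_g = (g/f)|∂Z/∂n|:
V_g = 9.81 × 3.54×10⁻⁴ / 1.13×10⁻⁴ = 30.6 m/s
Converting: 30.6 m/s × 1.944 = 59.6 knots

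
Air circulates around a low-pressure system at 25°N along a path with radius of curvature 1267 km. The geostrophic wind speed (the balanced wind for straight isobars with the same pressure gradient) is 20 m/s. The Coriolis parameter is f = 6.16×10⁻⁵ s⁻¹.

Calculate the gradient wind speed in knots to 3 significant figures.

32.1 knots

Around a low, centrifugal force acts outward with Coriolis, so pressure-gradient force balances both:
(1/ρ)|∂P/∂n| = fV + V²/R  →  V² + fR·V − fR·V_g = 0
With fR = 6.16×10⁻⁵ × 1267×10³ m = 78.0 m/s:
V = [−fR + √((fR)² + 4 fR V_g)]/2 = [−78.0 + √(78.0² + 4×78.0×20)]/2 = 16.5 m/s
Subgeostrophic (V < V_g = 20 m/s), as expected around a low.
Converting: 16.5 m/s × 1.944 = 32.1 knots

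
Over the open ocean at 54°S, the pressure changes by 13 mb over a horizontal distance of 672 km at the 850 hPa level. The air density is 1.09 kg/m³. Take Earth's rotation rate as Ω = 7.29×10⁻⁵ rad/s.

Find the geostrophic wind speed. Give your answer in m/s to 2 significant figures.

Coriolis parameter at 54°S:
f = 2Ω sin φ = 2 × 7.29×10⁻⁵ × sin 54° = 1.18×10⁻⁴ s⁻¹
Pressure gradient: |∂P/∂n| = 1300 Pa / 672000 m = 1.93×10⁻³ Pa/m
Geostrophic balance (pressure-gradient force = Coriolis force):
V_g = (1/(fρ)) |∂P/∂n| = 1.93×10⁻³ / (1.18×10⁻⁴ × 1.09) = 15.0 m/s

15 m/s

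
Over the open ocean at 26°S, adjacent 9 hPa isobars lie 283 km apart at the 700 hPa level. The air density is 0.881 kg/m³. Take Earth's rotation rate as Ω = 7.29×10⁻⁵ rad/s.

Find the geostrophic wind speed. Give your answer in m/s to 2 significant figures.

Coriolis parameter at 26°S:
f = 2Ω sin φ = 2 × 7.29×10⁻⁵ × sin 26° = 6.39×10⁻⁵ s⁻¹
Pressure gradient: |∂P/∂n| = 900 Pa / 283000 m = 3.18×10⁻³ Pa/m
Geostrophic balance (pressure-gradient force = Coriolis force):
V_g = (1/(fρ)) |∂P/∂n| = 3.18×10⁻³ / (6.39×10⁻⁵ × 0.881) = 56.5 m/s

56 m/s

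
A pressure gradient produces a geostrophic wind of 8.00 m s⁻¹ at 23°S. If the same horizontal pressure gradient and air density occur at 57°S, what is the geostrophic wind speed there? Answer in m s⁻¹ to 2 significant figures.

With the same pressure gradient and density, V_g ∝ 1/f ∝ 1/sin φ.
V₂ = V₁ · sin φ₁ / sin φ₂ = 8.00 × sin 23° / sin 57°
V₂ = 8.00 × 0.3907/0.8387 = 3.7 m s⁻¹

3.7 m s⁻¹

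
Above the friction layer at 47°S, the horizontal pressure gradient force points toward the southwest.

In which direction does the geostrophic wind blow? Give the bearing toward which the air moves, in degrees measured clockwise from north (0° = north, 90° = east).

135°

The pressure-gradient force points toward the southwest (bearing 225°).
Geostrophic balance: in the Southern Hemisphere the Coriolis force deflects motion to the left, so the geostrophic wind blows 90° to the left of the pressure-gradient force (low pressure on the right).
Rotating 225° by 90° counterclockwise gives 135° — the wind blows toward the southeast.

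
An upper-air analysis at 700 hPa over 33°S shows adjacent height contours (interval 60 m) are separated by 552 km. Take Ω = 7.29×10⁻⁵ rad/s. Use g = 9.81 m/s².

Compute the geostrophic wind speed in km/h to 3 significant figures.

Coriolis parameter at 33°S:
f = 2Ω sin φ = 2 × 7.29×10⁻⁵ × sin 33° = 7.94×10⁻⁵ s⁻¹
Height gradient: |∂Z/∂n| = 60 m / 552000 m = 1.09×10⁻⁴
On a pressure surface, geostrophic balance gives V_g = (g/f)|∂Z/∂n|:
V_g = 9.81 × 1.09×10⁻⁴ / 7.94×10⁻⁵ = 13.4 m/s
Converting: 13.4 m/s × 3.6 = 48.3 km/h

48.3 km/h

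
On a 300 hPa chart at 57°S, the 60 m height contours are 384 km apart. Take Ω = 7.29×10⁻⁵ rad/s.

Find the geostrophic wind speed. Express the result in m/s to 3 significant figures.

Coriolis parameter at 57°S:
f = 2Ω sin φ = 2 × 7.29×10⁻⁵ × sin 57° = 1.22×10⁻⁴ s⁻¹
Height gradient: |∂Z/∂n| = 60 m / 384000 m = 1.56×10⁻⁴
On a pressure surface, geostrophic balance gives V_g = (g/f)|∂Z/∂n|:
V_g = 9.81 × 1.56×10⁻⁴ / 1.22×10⁻⁴ = 12.5 m/s

12.5 m/s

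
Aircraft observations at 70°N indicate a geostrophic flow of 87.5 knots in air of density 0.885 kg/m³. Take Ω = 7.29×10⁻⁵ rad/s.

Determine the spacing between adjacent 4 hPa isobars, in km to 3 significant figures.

73.3 km

Coriolis parameter at 70°N:
f = 2Ω sin φ = 2 × 7.29×10⁻⁵ × sin 70° = 1.37×10⁻⁴ s⁻¹
Wind speed in SI: 87.5 knots = 45.0 m/s
Geostrophic balance rearranged: |∂P/∂n| = f ρ V_g
|∂P/∂n| = 1.37×10⁻⁴ × 0.885 × 45.0 = 5.46×10⁻³ Pa/m
Isobar spacing: Δn = ΔP/|∂P/∂n| = 400 Pa / 5.46×10⁻³ Pa/m = 73287 m ≈ 73.3 km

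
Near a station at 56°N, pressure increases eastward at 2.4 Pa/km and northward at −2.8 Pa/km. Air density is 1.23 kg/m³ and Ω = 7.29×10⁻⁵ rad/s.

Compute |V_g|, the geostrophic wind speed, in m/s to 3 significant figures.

Coriolis parameter at 56°N:
f = 2Ω sin φ = 2 × 7.29×10⁻⁵ × sin 56° = 1.21×10⁻⁴ s⁻¹
Component geostrophic relations (x east, y north):
u_g = −(1/(fρ)) ∂P/∂y,  v_g = (1/(fρ)) ∂P/∂x
u_g = −(−2.8×10⁻³)/(1.21×10⁻⁴ × 1.23) = 18.8 m/s;  v_g = (2.4×10⁻³)/(1.21×10⁻⁴ × 1.23) = 16.1 m/s
|V_g| = √(u_g² + v_g²) = 24.8 m/s

24.8 m/s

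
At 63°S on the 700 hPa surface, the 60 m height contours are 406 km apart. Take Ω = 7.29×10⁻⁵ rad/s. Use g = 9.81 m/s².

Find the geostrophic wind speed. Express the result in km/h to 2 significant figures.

40 km/h

Coriolis parameter at 63°S:
f = 2Ω sin φ = 2 × 7.29×10⁻⁵ × sin 63° = 1.30×10⁻⁴ s⁻¹
Height gradient: |∂Z/∂n| = 60 m / 406000 m = 1.48×10⁻⁴
On a pressure surface, geostrophic balance gives V_g = (g/f)|∂Z/∂n|:
V_g = 9.81 × 1.48×10⁻⁴ / 1.30×10⁻⁴ = 11.2 m/s
Converting: 11.2 m/s × 3.6 = 40 km/h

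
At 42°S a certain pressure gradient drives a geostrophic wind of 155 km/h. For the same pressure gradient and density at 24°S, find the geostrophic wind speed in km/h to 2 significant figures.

With the same pressure gradient and density, V_g ∝ 1/f ∝ 1/sin φ.
V₂ = V₁ · sin φ₁ / sin φ₂ = 155 × sin 42° / sin 24°
V₂ = 155 × 0.6691/0.4067 = 250 km/h

250 km/h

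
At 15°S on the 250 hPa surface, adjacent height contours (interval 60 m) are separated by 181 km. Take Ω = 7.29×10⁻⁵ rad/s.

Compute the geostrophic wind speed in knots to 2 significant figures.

Coriolis parameter at 15°S:
f = 2Ω sin φ = 2 × 7.29×10⁻⁵ × sin 15° = 3.77×10⁻⁵ s⁻¹
Height gradient: |∂Z/∂n| = 60 m / 181000 m = 3.31×10⁻⁴
On a pressure surface, geostrophic balance gives V_g = (g/f)|∂Z/∂n|:
V_g = 9.81 × 3.31×10⁻⁴ / 3.77×10⁻⁵ = 86.2 m/s
Converting: 86.2 m/s × 1.944 = 170 knots

170 knots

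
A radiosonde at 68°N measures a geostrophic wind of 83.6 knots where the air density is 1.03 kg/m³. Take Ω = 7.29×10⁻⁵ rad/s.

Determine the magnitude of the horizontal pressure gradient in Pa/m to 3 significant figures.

Coriolis parameter at 68°N:
f = 2Ω sin φ = 2 × 7.29×10⁻⁵ × sin 68° = 1.35×10⁻⁴ s⁻¹
Wind speed in SI: 83.6 knots = 43.0 m/s
Geostrophic balance rearranged: |∂P/∂n| = f ρ V_g
|∂P/∂n| = 1.35×10⁻⁴ × 1.03 × 43.0 = 5.99×10⁻³ Pa/m

5.99×10⁻³ Pa/m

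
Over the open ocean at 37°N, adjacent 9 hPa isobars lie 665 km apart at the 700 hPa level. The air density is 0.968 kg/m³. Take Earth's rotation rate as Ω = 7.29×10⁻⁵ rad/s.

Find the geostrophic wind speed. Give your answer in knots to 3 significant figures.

Coriolis parameter at 37°N:
f = 2Ω sin φ = 2 × 7.29×10⁻⁵ × sin 37° = 8.77×10⁻⁵ s⁻¹
Pressure gradient: |∂P/∂n| = 900 Pa / 665000 m = 1.35×10⁻³ Pa/m
Geostrophic balance (pressure-gradient force = Coriolis force):
V_g = (1/(fρ)) |∂P/∂n| = 1.35×10⁻³ / (8.77×10⁻⁵ × 0.968) = 15.9 m/s
Converting: 15.9 m/s × 1.944 = 31.0 knots

31.0 knots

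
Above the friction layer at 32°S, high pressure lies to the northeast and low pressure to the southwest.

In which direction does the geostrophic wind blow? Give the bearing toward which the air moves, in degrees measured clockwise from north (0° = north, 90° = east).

135°

The pressure-gradient force points toward the southwest (bearing 225°).
Geostrophic balance: in the Southern Hemisphere the Coriolis force deflects motion to the left, so the geostrophic wind blows 90° to the left of the pressure-gradient force (low pressure on the right).
Rotating 225° by 90° counterclockwise gives 135° — the wind blows toward the southeast.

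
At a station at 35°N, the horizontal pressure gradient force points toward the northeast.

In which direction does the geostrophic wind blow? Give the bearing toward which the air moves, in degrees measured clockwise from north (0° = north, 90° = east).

The pressure-gradient force points toward the northeast (bearing 045°).
Geostrophic balance: in the Northern Hemisphere the Coriolis force deflects motion to the right, so the geostrophic wind blows 90° to the right of the pressure-gradient force (low pressure on the left).
Rotating 045° by 90° clockwise gives 135° — the wind blows toward the southeast.

135°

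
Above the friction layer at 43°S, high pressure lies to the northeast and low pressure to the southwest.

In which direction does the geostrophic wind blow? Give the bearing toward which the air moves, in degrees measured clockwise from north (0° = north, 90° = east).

The pressure-gradient force points toward the southwest (bearing 225°).
Geostrophic balance: in the Southern Hemisphere the Coriolis force deflects motion to the left, so the geostrophic wind blows 90° to the left of the pressure-gradient force (low pressure on the right).
Rotating 225° by 90° counterclockwise gives 135° — the wind blows toward the southeast.

135°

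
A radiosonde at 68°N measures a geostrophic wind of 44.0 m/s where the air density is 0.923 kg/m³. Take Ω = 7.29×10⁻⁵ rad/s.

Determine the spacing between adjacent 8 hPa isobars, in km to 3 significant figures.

Coriolis parameter at 68°N:
f = 2Ω sin φ = 2 × 7.29×10⁻⁵ × sin 68° = 1.35×10⁻⁴ s⁻¹
Geostrophic balance rearranged: |∂P/∂n| = f ρ V_g
|∂P/∂n| = 1.35×10⁻⁴ × 0.923 × 44.0 = 5.49×10⁻³ Pa/m
Isobar spacing: Δn = ΔP/|∂P/∂n| = 800 Pa / 5.49×10⁻³ Pa/m = 145718 m ≈ 146 km

146 km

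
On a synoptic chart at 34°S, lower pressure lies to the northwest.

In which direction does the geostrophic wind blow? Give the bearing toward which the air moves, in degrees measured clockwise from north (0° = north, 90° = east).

225°

The pressure-gradient force points toward the northwest (bearing 315°).
Geostrophic balance: in the Southern Hemisphere the Coriolis force deflects motion to the left, so the geostrophic wind blows 90° to the left of the pressure-gradient force (low pressure on the right).
Rotating 315° by 90° counterclockwise gives 225° — the wind blows toward the southwest.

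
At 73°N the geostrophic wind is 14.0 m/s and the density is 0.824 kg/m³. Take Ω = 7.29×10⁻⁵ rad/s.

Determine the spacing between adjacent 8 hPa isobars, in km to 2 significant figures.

500 km

Coriolis parameter at 73°N:
f = 2Ω sin φ = 2 × 7.29×10⁻⁵ × sin 73° = 1.39×10⁻⁴ s⁻¹
Geostrophic balance rearranged: |∂P/∂n| = f ρ V_g
|∂P/∂n| = 1.39×10⁻⁴ × 0.824 × 14.0 = 1.61×10⁻³ Pa/m
Isobar spacing: Δn = ΔP/|∂P/∂n| = 800 Pa / 1.61×10⁻³ Pa/m = 497372 m ≈ 500 km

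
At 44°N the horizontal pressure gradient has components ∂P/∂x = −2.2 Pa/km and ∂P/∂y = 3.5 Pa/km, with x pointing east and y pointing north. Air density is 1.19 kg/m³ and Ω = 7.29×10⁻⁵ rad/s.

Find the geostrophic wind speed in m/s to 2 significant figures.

Coriolis parameter at 44°N:
f = 2Ω sin φ = 2 × 7.29×10⁻⁵ × sin 44° = 1.01×10⁻⁴ s⁻¹
Component geostrophic relations (x east, y north):
u_g = −(1/(fρ)) ∂P/∂y,  v_g = (1/(fρ)) ∂P/∂x
u_g = −(3.5×10⁻³)/(1.01×10⁻⁴ × 1.19) = −29.0 m/s;  v_g = (−2.2×10⁻³)/(1.01×10⁻⁴ × 1.19) = −18.3 m/s
|V_g| = √(u_g² + v_g²) = 34.3 m/s

34 m/s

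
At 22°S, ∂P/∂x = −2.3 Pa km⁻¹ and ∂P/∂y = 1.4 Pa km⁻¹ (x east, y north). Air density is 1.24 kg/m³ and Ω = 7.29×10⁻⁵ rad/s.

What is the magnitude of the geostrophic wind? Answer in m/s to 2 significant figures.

40 m/s

Coriolis parameter at 22°S:
f = 2Ω sin φ = 2 × 7.29×10⁻⁵ × sin 22° = 5.46×10⁻⁵ s⁻¹
In the Southern Hemisphere f is negative: f = −5.46×10⁻⁵ s⁻¹.
Component geostrophic relations (x east, y north):
u_g = −(1/(fρ)) ∂P/∂y,  v_g = (1/(fρ)) ∂P/∂x
u_g = −(1.4×10⁻³)/(−5.46×10⁻⁵ × 1.24) = 20.7 m/s;  v_g = (−2.3×10⁻³)/(−5.46×10⁻⁵ × 1.24) = 34.0 m/s
|V_g| = √(u_g² + v_g²) = 39.8 m/s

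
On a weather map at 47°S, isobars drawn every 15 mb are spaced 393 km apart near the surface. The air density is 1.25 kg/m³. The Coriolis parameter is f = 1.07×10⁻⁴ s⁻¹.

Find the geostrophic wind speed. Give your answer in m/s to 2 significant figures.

Pressure gradient: |∂P/∂n| = 1500 Pa / 393000 m = 3.82×10⁻³ Pa/m
Geostrophic balance (pressure-gradient force = Coriolis force):
V_g = (1/(fρ)) |∂P/∂n| = 3.82×10⁻³ / (1.07×10⁻⁴ × 1.25) = 28.5 m/s

29 m/s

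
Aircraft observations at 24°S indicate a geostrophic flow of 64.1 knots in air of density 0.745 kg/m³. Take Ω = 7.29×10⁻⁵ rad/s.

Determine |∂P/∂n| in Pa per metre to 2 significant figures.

Coriolis parameter at 24°S:
f = 2Ω sin φ = 2 × 7.29×10⁻⁵ × sin 24° = 5.93×10⁻⁵ s⁻¹
Wind speed in SI: 64.1 knots = 33.0 m/s
Geostrophic balance rearranged: |∂P/∂n| = f ρ V_g
|∂P/∂n| = 5.93×10⁻⁵ × 0.745 × 33.0 = 1.46×10⁻³ Pa/m

1.5×10⁻³ Pa/m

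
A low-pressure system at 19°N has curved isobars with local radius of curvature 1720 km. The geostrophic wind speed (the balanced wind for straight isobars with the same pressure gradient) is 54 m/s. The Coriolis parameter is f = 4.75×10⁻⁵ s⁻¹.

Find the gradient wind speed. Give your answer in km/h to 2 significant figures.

Around a low, centrifugal force acts outward with Coriolis, so pressure-gradient force balances both:
(1/ρ)|∂P/∂n| = fV + V²/R  →  V² + fR·V − fR·V_g = 0
With fR = 4.75×10⁻⁵ × 1720×10³ m = 81.7 m/s:
V = [−fR + √((fR)² + 4 fR V_g)]/2 = [−81.7 + √(81.7² + 4×81.7×54)]/2 = 37.1 m/s
Subgeostrophic (V < V_g = 54 m/s), as expected around a low.
Converting: 37.1 m/s × 3.6 = 130 km/h

130 km/h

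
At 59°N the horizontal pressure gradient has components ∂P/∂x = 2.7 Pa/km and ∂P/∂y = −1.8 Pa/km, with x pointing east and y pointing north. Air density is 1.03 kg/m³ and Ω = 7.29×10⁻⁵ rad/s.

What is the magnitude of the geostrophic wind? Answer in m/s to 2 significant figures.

Coriolis parameter at 59°N:
f = 2Ω sin φ = 2 × 7.29×10⁻⁵ × sin 59° = 1.25×10⁻⁴ s⁻¹
Component geostrophic relations (x east, y north):
u_g = −(1/(fρ)) ∂P/∂y,  v_g = (1/(fρ)) ∂P/∂x
u_g = −(−1.8×10⁻³)/(1.25×10⁻⁴ × 1.03) = 14.0 m/s;  v_g = (2.7×10⁻³)/(1.25×10⁻⁴ × 1.03) = 21.0 m/s
|V_g| = √(u_g² + v_g²) = 25.2 m/s

25 m/s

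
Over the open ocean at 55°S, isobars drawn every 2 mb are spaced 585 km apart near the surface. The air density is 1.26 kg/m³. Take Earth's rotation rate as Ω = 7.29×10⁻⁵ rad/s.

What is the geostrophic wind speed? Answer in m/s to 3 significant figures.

2.27 m/s

Coriolis parameter at 55°S:
f = 2Ω sin φ = 2 × 7.29×10⁻⁵ × sin 55° = 1.19×10⁻⁴ s⁻¹
Pressure gradient: |∂P/∂n| = 200 Pa / 585000 m = 3.42×10⁻⁴ Pa/m
Geostrophic balance (pressure-gradient force = Coriolis force):
V_g = (1/(fρ)) |∂P/∂n| = 3.42×10⁻⁴ / (1.19×10⁻⁴ × 1.26) = 2.27 m/s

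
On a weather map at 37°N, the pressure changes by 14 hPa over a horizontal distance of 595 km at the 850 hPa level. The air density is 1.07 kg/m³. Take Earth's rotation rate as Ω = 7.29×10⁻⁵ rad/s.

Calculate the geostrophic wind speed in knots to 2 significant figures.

49 knots

Coriolis parameter at 37°N:
f = 2Ω sin φ = 2 × 7.29×10⁻⁵ × sin 37° = 8.77×10⁻⁵ s⁻¹
Pressure gradient: |∂P/∂n| = 1400 Pa / 595000 m = 2.35×10⁻³ Pa/m
Geostrophic balance (pressure-gradient force = Coriolis force):
V_g = (1/(fρ)) |∂P/∂n| = 2.35×10⁻³ / (8.77×10⁻⁵ × 1.07) = 25.1 m/s
Converting: 25.1 m/s × 1.944 = 49 knots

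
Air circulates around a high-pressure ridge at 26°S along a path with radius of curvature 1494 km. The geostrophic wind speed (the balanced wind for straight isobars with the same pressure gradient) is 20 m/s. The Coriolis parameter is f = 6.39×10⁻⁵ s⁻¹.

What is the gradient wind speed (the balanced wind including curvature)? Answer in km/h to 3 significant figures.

103 km/h

Around a high, pressure-gradient force acts outward with centrifugal, so Coriolis balances both:
fV = (1/ρ)|∂P/∂n| + V²/R  →  V² − fR·V + fR·V_g = 0
With fR = 6.39×10⁻⁵ × 1494×10³ m = 95.5 m/s:
V = [fR − √((fR)² − 4 fR V_g)]/2 = [95.5 − √(95.5² − 4×95.5×20)]/2 = 28.5 m/s
Supergeostrophic (V > V_g = 20 m/s), as expected around a high.
Converting: 28.5 m/s × 3.6 = 103 km/h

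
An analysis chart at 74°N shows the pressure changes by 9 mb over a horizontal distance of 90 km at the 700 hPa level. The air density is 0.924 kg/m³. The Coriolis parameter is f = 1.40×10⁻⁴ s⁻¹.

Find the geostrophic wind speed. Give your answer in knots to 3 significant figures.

Pressure gradient: |∂P/∂n| = 900 Pa / 90000 m = 1.00×10⁻² Pa/m
Geostrophic balance (pressure-gradient force = Coriolis force):
V_g = (1/(fρ)) |∂P/∂n| = 1.00×10⁻² / (1.40×10⁻⁴ × 0.924) = 77.3 m/s
Converting: 77.3 m/s × 1.944 = 150 knots

150 knots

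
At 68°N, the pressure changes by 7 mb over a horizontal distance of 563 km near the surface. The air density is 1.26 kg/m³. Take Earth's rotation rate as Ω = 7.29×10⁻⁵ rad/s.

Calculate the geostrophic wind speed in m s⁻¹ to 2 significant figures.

Coriolis parameter at 68°N:
f = 2Ω sin φ = 2 × 7.29×10⁻⁵ × sin 68° = 1.35×10⁻⁴ s⁻¹
Pressure gradient: |∂P/∂n| = 700 Pa / 563000 m = 1.24×10⁻³ Pa/m
Geostrophic balance (pressure-gradient force = Coriolis force):
V_g = (1/(fρ)) |∂P/∂n| = 1.24×10⁻³ / (1.35×10⁻⁴ × 1.26) = 7.30 m/s

7.3 m s⁻¹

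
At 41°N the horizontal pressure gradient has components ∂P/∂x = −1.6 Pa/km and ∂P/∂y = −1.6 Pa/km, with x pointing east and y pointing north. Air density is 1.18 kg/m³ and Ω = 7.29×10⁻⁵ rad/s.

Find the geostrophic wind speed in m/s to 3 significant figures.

Coriolis parameter at 41°N:
f = 2Ω sin φ = 2 × 7.29×10⁻⁵ × sin 41° = 9.57×10⁻⁵ s⁻¹
Component geostrophic relations (x east, y north):
u_g = −(1/(fρ)) ∂P/∂y,  v_g = (1/(fρ)) ∂P/∂x
u_g = −(−1.6×10⁻³)/(9.57×10⁻⁵ × 1.18) = 14.2 m/s;  v_g = (−1.6×10⁻³)/(9.57×10⁻⁵ × 1.18) = −14.2 m/s
|V_g| = √(u_g² + v_g²) = 20.0 m/s

20.0 m/s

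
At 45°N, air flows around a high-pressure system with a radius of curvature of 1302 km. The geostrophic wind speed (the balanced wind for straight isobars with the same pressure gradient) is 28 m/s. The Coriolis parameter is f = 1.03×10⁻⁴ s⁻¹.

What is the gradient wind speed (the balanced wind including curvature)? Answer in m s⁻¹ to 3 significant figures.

Around a high, pressure-gradient force acts outward with centrifugal, so Coriolis balances both:
fV = (1/ρ)|∂P/∂n| + V²/R  →  V² − fR·V + fR·V_g = 0
With fR = 1.03×10⁻⁴ × 1302×10³ m = 134 m/s:
V = [fR − √((fR)² − 4 fR V_g)]/2 = [134 − √(134² − 4×134×28)]/2 = 39.8 m/s
Supergeostrophic (V > V_g = 28 m/s), as expected around a high.

39.8 m s⁻¹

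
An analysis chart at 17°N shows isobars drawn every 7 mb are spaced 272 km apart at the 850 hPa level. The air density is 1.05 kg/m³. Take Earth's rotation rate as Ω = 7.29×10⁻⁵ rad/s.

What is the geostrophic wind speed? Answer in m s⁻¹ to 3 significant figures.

57.5 m s⁻¹

Coriolis parameter at 17°N:
f = 2Ω sin φ = 2 × 7.29×10⁻⁵ × sin 17° = 4.26×10⁻⁵ s⁻¹
Pressure gradient: |∂P/∂n| = 700 Pa / 272000 m = 2.57×10⁻³ Pa/m
Geostrophic balance (pressure-gradient force = Coriolis force):
V_g = (1/(fρ)) |∂P/∂n| = 2.57×10⁻³ / (4.26×10⁻⁵ × 1.05) = 57.5 m/s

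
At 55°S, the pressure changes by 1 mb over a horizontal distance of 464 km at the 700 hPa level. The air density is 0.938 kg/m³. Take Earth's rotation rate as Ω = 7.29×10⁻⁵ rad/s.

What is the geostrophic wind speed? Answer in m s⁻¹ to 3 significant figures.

Coriolis parameter at 55°S:
f = 2Ω sin φ = 2 × 7.29×10⁻⁵ × sin 55° = 1.19×10⁻⁴ s⁻¹
Pressure gradient: |∂P/∂n| = 100 Pa / 464000 m = 2.16×10⁻⁴ Pa/m
Geostrophic balance (pressure-gradient force = Coriolis force):
V_g = (1/(fρ)) |∂P/∂n| = 2.16×10⁻⁴ / (1.19×10⁻⁴ × 0.938) = 1.92 m/s

1.92 m s⁻¹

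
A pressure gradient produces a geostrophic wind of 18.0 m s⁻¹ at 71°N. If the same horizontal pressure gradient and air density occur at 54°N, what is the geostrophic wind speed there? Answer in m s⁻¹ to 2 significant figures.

21 m s⁻¹

With the same pressure gradient and density, V_g ∝ 1/f ∝ 1/sin φ.
V₂ = V₁ · sin φ₁ / sin φ₂ = 18.0 × sin 71° / sin 54°
V₂ = 18.0 × 0.9455/0.8090 = 21 m s⁻¹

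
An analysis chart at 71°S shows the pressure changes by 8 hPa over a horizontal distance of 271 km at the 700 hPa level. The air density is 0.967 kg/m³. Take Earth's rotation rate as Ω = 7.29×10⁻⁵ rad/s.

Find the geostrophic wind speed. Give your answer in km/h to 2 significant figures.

Coriolis parameter at 71°S:
f = 2Ω sin φ = 2 × 7.29×10⁻⁵ × sin 71° = 1.38×10⁻⁴ s⁻¹
Pressure gradient: |∂P/∂n| = 800 Pa / 271000 m = 2.95×10⁻³ Pa/m
Geostrophic balance (pressure-gradient force = Coriolis force):
V_g = (1/(fρ)) |∂P/∂n| = 2.95×10⁻³ / (1.38×10⁻⁴ × 0.967) = 22.1 m/s
Converting: 22.1 m/s × 3.6 = 80 km/h

80 km/h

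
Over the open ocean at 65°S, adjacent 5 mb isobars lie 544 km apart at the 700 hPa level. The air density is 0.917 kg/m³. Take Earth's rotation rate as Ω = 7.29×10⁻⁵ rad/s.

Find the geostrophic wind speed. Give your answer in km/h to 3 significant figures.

27.3 km/h

Coriolis parameter at 65°S:
f = 2Ω sin φ = 2 × 7.29×10⁻⁵ × sin 65° = 1.32×10⁻⁴ s⁻¹
Pressure gradient: |∂P/∂n| = 500 Pa / 544000 m = 9.19×10⁻⁴ Pa/m
Geostrophic balance (pressure-gradient force = Coriolis force):
V_g = (1/(fρ)) |∂P/∂n| = 9.19×10⁻⁴ / (1.32×10⁻⁴ × 0.917) = 7.59 m/s
Converting: 7.59 m/s × 3.6 = 27.3 km/h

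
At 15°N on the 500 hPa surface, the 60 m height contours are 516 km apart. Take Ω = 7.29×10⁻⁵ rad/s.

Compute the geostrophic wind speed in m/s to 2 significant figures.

Coriolis parameter at 15°N:
f = 2Ω sin φ = 2 × 7.29×10⁻⁵ × sin 15° = 3.77×10⁻⁵ s⁻¹
Height gradient: |∂Z/∂n| = 60 m / 516000 m = 1.16×10⁻⁴
On a pressure surface, geostrophic balance gives V_g = (g/f)|∂Z/∂n|:
V_g = 9.81 × 1.16×10⁻⁴ / 3.77×10⁻⁵ = 30.2 m/s

30 m/s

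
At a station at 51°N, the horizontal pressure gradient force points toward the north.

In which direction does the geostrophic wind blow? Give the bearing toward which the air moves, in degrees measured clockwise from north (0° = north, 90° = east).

090°

The pressure-gradient force points toward the north (bearing 000°).
Geostrophic balance: in the Northern Hemisphere the Coriolis force deflects motion to the right, so the geostrophic wind blows 90° to the right of the pressure-gradient force (low pressure on the left).
Rotating 000° by 90° clockwise gives 090° — the wind blows toward the east.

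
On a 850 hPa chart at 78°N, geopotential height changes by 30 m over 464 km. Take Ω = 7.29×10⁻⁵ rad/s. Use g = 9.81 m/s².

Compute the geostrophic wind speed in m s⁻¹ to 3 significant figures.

Coriolis parameter at 78°N:
f = 2Ω sin φ = 2 × 7.29×10⁻⁵ × sin 78° = 1.43×10⁻⁴ s⁻¹
Height gradient: |∂Z/∂n| = 30 m / 464000 m = 6.47×10⁻⁵
On a pressure surface, geostrophic balance gives V_g = (g/f)|∂Z/∂n|:
V_g = 9.81 × 6.47×10⁻⁵ / 1.43×10⁻⁴ = 4.45 m/s

4.45 m s⁻¹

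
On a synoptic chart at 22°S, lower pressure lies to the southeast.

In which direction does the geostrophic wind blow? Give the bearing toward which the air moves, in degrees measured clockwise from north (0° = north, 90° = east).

The pressure-gradient force points toward the southeast (bearing 135°).
Geostrophic balance: in the Southern Hemisphere the Coriolis force deflects motion to the left, so the geostrophic wind blows 90° to the left of the pressure-gradient force (low pressure on the right).
Rotating 135° by 90° counterclockwise gives 045° — the wind blows toward the northeast.

045°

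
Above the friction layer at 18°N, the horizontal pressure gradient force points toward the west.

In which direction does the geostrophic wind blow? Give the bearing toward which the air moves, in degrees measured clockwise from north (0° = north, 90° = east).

000°

The pressure-gradient force points toward the west (bearing 270°).
Geostrophic balance: in the Northern Hemisphere the Coriolis force deflects motion to the right, so the geostrophic wind blows 90° to the right of the pressure-gradient force (low pressure on the left).
Rotating 270° by 90° clockwise gives 000° — the wind blows toward the north.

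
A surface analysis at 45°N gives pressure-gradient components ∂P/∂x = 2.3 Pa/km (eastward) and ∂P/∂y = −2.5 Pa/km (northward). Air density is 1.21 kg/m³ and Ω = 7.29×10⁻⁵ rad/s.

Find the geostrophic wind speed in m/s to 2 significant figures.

27 m/s

Coriolis parameter at 45°N:
f = 2Ω sin φ = 2 × 7.29×10⁻⁵ × sin 45° = 1.03×10⁻⁴ s⁻¹
Component geostrophic relations (x east, y north):
u_g = −(1/(fρ)) ∂P/∂y,  v_g = (1/(fρ)) ∂P/∂x
u_g = −(−2.5×10⁻³)/(1.03×10⁻⁴ × 1.21) = 20.0 m/s;  v_g = (2.3×10⁻³)/(1.03×10⁻⁴ × 1.21) = 18.4 m/s
|V_g| = √(u_g² + v_g²) = 27.2 m/s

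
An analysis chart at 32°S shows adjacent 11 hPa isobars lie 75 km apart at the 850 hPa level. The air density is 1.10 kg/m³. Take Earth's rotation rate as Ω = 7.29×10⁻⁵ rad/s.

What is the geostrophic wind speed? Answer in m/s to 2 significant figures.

Coriolis parameter at 32°S:
f = 2Ω sin φ = 2 × 7.29×10⁻⁵ × sin 32° = 7.73×10⁻⁵ s⁻¹
Pressure gradient: |∂P/∂n| = 1100 Pa / 75000 m = 1.47×10⁻² Pa/m
Geostrophic balance (pressure-gradient force = Coriolis force):
V_g = (1/(fρ)) |∂P/∂n| = 1.47×10⁻² / (7.73×10⁻⁵ × 1.10) = 173 m/s

170 m/s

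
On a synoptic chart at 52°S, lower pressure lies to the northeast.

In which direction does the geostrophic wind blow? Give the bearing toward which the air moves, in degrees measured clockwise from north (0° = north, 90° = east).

315°

The pressure-gradient force points toward the northeast (bearing 045°).
Geostrophic balance: in the Southern Hemisphere the Coriolis force deflects motion to the left, so the geostrophic wind blows 90° to the left of the pressure-gradient force (low pressure on the right).
Rotating 045° by 90° counterclockwise gives 315° — the wind blows toward the northwest.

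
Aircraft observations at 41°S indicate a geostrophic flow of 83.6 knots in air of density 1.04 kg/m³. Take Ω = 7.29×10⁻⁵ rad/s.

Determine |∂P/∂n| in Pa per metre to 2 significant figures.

4.3×10⁻³ Pa/m

Coriolis parameter at 41°S:
f = 2Ω sin φ = 2 × 7.29×10⁻⁵ × sin 41° = 9.57×10⁻⁵ s⁻¹
Wind speed in SI: 83.6 knots = 43.0 m/s
Geostrophic balance rearranged: |∂P/∂n| = f ρ V_g
|∂P/∂n| = 9.57×10⁻⁵ × 1.04 × 43.0 = 4.28×10⁻³ Pa/m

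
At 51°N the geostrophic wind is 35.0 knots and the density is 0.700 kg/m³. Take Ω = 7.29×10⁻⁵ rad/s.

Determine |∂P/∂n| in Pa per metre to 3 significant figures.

Coriolis parameter at 51°N:
f = 2Ω sin φ = 2 × 7.29×10⁻⁵ × sin 51° = 1.13×10⁻⁴ s⁻¹
Wind speed in SI: 35.0 knots = 18.0 m/s
Geostrophic balance rearranged: |∂P/∂n| = f ρ V_g
|∂P/∂n| = 1.13×10⁻⁴ × 0.700 × 18.0 = 1.43×10⁻³ Pa/m

1.43×10⁻³ Pa/m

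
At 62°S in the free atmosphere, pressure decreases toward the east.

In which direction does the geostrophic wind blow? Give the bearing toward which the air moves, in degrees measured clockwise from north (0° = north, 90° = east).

The pressure-gradient force points toward the east (bearing 090°).
Geostrophic balance: in the Southern Hemisphere the Coriolis force deflects motion to the left, so the geostrophic wind blows 90° to the left of the pressure-gradient force (low pressure on the right).
Rotating 090° by 90° counterclockwise gives 000° — the wind blows toward the north.

000°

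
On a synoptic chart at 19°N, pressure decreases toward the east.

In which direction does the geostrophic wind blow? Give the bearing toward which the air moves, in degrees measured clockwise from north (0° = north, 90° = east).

180°

The pressure-gradient force points toward the east (bearing 090°).
Geostrophic balance: in the Northern Hemisphere the Coriolis force deflects motion to the right, so the geostrophic wind blows 90° to the right of the pressure-gradient force (low pressure on the left).
Rotating 090° by 90° clockwise gives 180° — the wind blows toward the south.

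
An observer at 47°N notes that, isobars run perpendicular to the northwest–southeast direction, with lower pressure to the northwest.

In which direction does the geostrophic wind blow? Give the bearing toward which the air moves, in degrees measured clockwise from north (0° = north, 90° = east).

045°

The pressure-gradient force points toward the northwest (bearing 315°).
Geostrophic balance: in the Northern Hemisphere the Coriolis force deflects motion to the right, so the geostrophic wind blows 90° to the right of the pressure-gradient force (low pressure on the left).
Rotating 315° by 90° clockwise gives 045° — the wind blows toward the northeast.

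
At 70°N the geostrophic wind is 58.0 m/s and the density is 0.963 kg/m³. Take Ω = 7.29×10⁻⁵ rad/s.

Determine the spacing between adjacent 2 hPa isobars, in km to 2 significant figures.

26 km

Coriolis parameter at 70°N:
f = 2Ω sin φ = 2 × 7.29×10⁻⁵ × sin 70° = 1.37×10⁻⁴ s⁻¹
Geostrophic balance rearranged: |∂P/∂n| = f ρ V_g
|∂P/∂n| = 1.37×10⁻⁴ × 0.963 × 58.0 = 7.65×10⁻³ Pa/m
Isobar spacing: Δn = ΔP/|∂P/∂n| = 200 Pa / 7.65×10⁻³ Pa/m = 26136 m ≈ 26 km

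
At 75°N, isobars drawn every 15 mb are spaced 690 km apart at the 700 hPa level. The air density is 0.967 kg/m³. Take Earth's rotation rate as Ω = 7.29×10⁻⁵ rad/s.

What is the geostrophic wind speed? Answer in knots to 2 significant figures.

Coriolis parameter at 75°N:
f = 2Ω sin φ = 2 × 7.29×10⁻⁵ × sin 75° = 1.41×10⁻⁴ s⁻¹
Pressure gradient: |∂P/∂n| = 1500 Pa / 690000 m = 2.17×10⁻³ Pa/m
Geostrophic balance (pressure-gradient force = Coriolis force):
V_g = (1/(fρ)) |∂P/∂n| = 2.17×10⁻³ / (1.41×10⁻⁴ × 0.967) = 16.0 m/s
Converting: 16.0 m/s × 1.944 = 31 knots

31 knots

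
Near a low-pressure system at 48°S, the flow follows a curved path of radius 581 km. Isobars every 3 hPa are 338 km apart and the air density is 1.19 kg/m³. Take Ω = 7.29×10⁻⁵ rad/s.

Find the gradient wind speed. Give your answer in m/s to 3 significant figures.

Coriolis parameter at 48°S:
f = 2Ω sin φ = 2 × 7.29×10⁻⁵ × sin 48° = 1.08×10⁻⁴ s⁻¹
Pressure gradient: |∂P/∂n| = 300 Pa / 338000 m = 8.88×10⁻⁴ Pa/m
Geostrophic speed: V_g = |∂P/∂n|/(fρ) = 8.88×10⁻⁴/(1.08×10⁻⁴ × 1.19) = 6.88 m/s
Around a low, centrifugal force acts outward with Coriolis, so pressure-gradient force balances both:
(1/ρ)|∂P/∂n| = fV + V²/R  →  V² + fR·V − fR·V_g = 0
With fR = 1.08×10⁻⁴ × 581×10³ m = 63.0 m/s:
V = [−fR + √((fR)² + 4 fR V_g)]/2 = [−63.0 + √(63.0² + 4×63.0×6.88)]/2 = 6.26 m/s
Subgeostrophic (V < V_g = 6.88 m/s), as expected around a low.

6.26 m/s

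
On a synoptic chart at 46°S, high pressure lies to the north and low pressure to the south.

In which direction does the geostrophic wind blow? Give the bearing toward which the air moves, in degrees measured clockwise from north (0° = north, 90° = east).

The pressure-gradient force points toward the south (bearing 180°).
Geostrophic balance: in the Southern Hemisphere the Coriolis force deflects motion to the left, so the geostrophic wind blows 90° to the left of the pressure-gradient force (low pressure on the right).
Rotating 180° by 90° counterclockwise gives 090° — the wind blows toward the east.

090°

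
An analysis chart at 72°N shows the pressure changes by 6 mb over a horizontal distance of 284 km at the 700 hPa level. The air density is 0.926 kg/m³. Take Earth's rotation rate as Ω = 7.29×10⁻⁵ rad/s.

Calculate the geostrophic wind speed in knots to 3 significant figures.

Coriolis parameter at 72°N:
f = 2Ω sin φ = 2 × 7.29×10⁻⁵ × sin 72° = 1.39×10⁻⁴ s⁻¹
Pressure gradient: |∂P/∂n| = 600 Pa / 284000 m = 2.11×10⁻³ Pa/m
Geostrophic balance (pressure-gradient force = Coriolis force):
V_g = (1/(fρ)) |∂P/∂n| = 2.11×10⁻³ / (1.39×10⁻⁴ × 0.926) = 16.5 m/s
Converting: 16.5 m/s × 1.944 = 32.0 knots

32.0 knots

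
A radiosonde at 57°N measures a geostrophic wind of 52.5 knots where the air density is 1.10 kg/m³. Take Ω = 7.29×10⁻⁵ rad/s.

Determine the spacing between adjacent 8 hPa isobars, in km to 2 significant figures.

220 km

Coriolis parameter at 57°N:
f = 2Ω sin φ = 2 × 7.29×10⁻⁵ × sin 57° = 1.22×10⁻⁴ s⁻¹
Wind speed in SI: 52.5 knots = 27.0 m/s
Geostrophic balance rearranged: |∂P/∂n| = f ρ V_g
|∂P/∂n| = 1.22×10⁻⁴ × 1.10 × 27.0 = 3.63×10⁻³ Pa/m
Isobar spacing: Δn = ΔP/|∂P/∂n| = 800 Pa / 3.63×10⁻³ Pa/m = 220217 m ≈ 220 km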